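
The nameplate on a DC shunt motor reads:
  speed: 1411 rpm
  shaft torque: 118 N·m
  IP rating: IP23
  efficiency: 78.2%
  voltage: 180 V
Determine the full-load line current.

124 A

ω = 2π×1411/60 = 147.8 rad/s; P_out = τω = 118 × 147.8 = 17440 W
P_in = P_out / η = 17440 / 0.782 = 22302 W
I = P_in / V = 22302 / 180 = 124 A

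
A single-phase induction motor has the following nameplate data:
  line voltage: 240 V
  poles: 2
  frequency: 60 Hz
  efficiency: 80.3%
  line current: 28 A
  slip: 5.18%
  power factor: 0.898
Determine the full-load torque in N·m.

13.6 N·m

P_in = V·I·cosφ = 240 × 28 × 0.898 = 6035 W
P_out = η·P_in = 0.803 × 6035 = 4846 W
n_s = 120×60/2 = 3600 rpm; n = 3600×(1−0.0518) = 3414 rpm
ω = 2π×3414/60 = 357.5 rad/s
τ = P_out/ω = 4846/357.5 = 13.6 N·m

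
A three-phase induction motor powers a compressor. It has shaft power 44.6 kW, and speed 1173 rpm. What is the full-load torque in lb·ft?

268 lb·ft

ω = 2π × 1173/60 = 122.8 rad/s
τ = P/ω = 44600/122.8 = 363.2 N·m
In lb·ft: 363.2/1.356 = 268 lb·ft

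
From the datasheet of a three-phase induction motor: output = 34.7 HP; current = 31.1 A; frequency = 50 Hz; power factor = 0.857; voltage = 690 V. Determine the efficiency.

P_out = 34.7 × 746 = 25886 W
P_in = √3·V_L·I_L·cosφ = 1.732 × 690 × 31.1 × 0.857 = 31852 W
η = P_out / P_in = 25886 / 31852 = 0.813 = 81.3%

81.3 %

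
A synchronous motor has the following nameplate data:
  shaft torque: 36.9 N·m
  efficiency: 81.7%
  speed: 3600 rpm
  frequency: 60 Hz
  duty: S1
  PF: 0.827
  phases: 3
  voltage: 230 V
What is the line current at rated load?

ω = 2π×3600/60 = 377 rad/s; P_out = τω = 36.9 × 377 = 13911 W
P_in = P_out / η = 13911 / 0.817 = 17027 W
I_L = P_in / (√3·V_L·cosφ) = 17027 / (1.732 × 230 × 0.827) = 51.7 A

51.7 A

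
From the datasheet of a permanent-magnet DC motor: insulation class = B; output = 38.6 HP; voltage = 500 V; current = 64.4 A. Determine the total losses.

3400 W

P_in = V·I = 500×64.4 = 32200 W
P_out = 38.6×746 = 28796 W
Losses = P_in − P_out = 32200 − 28796 = 3404 W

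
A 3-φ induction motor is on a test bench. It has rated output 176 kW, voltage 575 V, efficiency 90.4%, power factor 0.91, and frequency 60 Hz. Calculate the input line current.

215 A

P_out = 176 kW = 176000 W
P_in = P_out / η = 176000 / 0.904 = 194690 W
I_L = P_in / (√3·V_L·cosφ) = 194690 / (1.732 × 575 × 0.91) = 215 A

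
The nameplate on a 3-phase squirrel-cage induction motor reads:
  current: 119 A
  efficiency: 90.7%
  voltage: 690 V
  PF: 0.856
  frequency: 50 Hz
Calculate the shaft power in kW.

P_in = √3·V·I·cosφ = 1.732 × 690 × 119 × 0.856 = 121736 W
P_out = η·P_in = 0.907 × 121736 = 110415 W

110 kW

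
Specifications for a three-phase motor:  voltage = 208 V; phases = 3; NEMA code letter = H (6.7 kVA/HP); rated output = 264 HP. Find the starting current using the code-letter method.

4910 A

S_LR = 6.7 × 264 = 1768.8 kVA
I_LR = S_LR/(√3·V_L) = 1768800/(1.732×208) = 4910 A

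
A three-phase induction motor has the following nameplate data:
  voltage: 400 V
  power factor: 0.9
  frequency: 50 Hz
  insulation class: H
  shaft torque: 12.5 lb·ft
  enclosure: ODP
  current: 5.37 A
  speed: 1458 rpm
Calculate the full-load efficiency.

77.3 %

τ = 12.5 lb·ft × 1.356 = 16.95 N·m
ω = 2π × 1458/60 = 152.7 rad/s; P_out = τω = 16.95 × 152.7 = 2588 W
P_in = √3·V_L·I_L·cosφ = 1.732 × 400 × 5.37 × 0.9 = 3348 W
η = P_out / P_in = 2588 / 3348 = 0.773 = 77.3%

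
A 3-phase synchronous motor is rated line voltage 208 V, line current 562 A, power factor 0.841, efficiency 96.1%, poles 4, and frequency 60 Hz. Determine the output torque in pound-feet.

P_in = √3·V·I·cosφ = 1.732 × 208 × 562 × 0.841 = 170272 W
P_out = η·P_in = 0.961 × 170272 = 163631 W
n = n_s = 120×60/4 = 1800 rpm (synchronous)
ω = 2π×1800/60 = 188.5 rad/s
τ = P_out/ω = 163631/188.5 = 868.1 N·m
In lb·ft: 868.1/1.356 = 640 lb·ft

640 lb·ft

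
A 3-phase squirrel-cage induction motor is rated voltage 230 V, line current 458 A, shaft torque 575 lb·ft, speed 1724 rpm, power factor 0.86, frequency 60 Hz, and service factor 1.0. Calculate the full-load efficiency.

89.7 %

τ = 575 lb·ft × 1.356 = 779.7 N·m
ω = 2π × 1724/60 = 180.5 rad/s; P_out = τω = 779.7 × 180.5 = 140736 W
P_in = √3·V_L·I_L·cosφ = 1.732 × 230 × 458 × 0.86 = 156906 W
η = P_out / P_in = 140736 / 156906 = 0.897 = 89.7%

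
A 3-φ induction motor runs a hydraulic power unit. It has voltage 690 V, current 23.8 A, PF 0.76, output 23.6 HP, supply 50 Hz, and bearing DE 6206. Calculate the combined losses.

P_in = √3·V·I·cosφ = 1.732×690×23.8×0.76 = 21617 W
P_out = 23.6×746 = 17606 W
Losses = P_in − P_out = 21617 − 17606 = 4011 W

4.01 kW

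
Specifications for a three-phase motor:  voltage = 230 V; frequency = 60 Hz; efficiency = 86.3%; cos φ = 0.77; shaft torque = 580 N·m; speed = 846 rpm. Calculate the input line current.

ω = 2π×846/60 = 88.59 rad/s; P_out = τω = 580 × 88.59 = 51382 W
P_in = P_out / η = 51382 / 0.863 = 59539 W
I_L = P_in / (√3·V_L·cosφ) = 59539 / (1.732 × 230 × 0.77) = 194 A

194 A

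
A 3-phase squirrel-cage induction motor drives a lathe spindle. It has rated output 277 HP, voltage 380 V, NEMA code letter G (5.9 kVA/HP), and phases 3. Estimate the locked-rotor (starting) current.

2480 A

S_LR = 5.9 × 277 = 1634.3 kVA
I_LR = S_LR/(√3·V_L) = 1634300/(1.732×380) = 2480 A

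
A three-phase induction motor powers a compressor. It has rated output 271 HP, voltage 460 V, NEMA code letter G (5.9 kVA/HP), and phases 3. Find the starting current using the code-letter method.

2010 A

S_LR = 5.9 × 271 = 1598.9 kVA
I_LR = S_LR/(√3·V_L) = 1598900/(1.732×460) = 2010 A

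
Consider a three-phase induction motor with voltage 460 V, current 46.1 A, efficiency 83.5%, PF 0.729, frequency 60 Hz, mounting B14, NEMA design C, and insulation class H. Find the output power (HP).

30 HP

P_in = √3·V·I·cosφ = 1.732 × 460 × 46.1 × 0.729 = 26775 W
P_out = η·P_in = 0.835 × 26775 = 22357 W
= 22357/746 = 30 HP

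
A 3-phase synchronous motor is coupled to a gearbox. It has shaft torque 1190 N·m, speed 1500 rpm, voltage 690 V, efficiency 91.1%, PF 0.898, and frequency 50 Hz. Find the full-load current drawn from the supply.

191 A

ω = 2π×1500/60 = 157.1 rad/s; P_out = τω = 1190 × 157.1 = 186949 W
P_in = P_out / η = 186949 / 0.911 = 205213 W
I_L = P_in / (√3·V_L·cosφ) = 205213 / (1.732 × 690 × 0.898) = 191 A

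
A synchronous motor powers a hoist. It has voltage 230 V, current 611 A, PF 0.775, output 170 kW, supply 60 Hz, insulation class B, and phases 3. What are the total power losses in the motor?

P_in = √3·V·I·cosφ = 1.732×230×611×0.775 = 188633 W
P_out = 170000 W
Losses = P_in − P_out = 188633 − 170000 = 18633 W

18.6 kW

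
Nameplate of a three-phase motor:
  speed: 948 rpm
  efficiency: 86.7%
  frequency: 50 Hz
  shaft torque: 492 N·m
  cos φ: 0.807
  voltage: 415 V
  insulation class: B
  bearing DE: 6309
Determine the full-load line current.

ω = 2π×948/60 = 99.27 rad/s; P_out = τω = 492 × 99.27 = 48841 W
P_in = P_out / η = 48841 / 0.867 = 56333 W
I_L = P_in / (√3·V_L·cosφ) = 56333 / (1.732 × 415 × 0.807) = 97.1 A

97.1 A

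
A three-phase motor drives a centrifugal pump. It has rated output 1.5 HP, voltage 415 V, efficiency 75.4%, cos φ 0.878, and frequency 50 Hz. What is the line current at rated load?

2.35 A

P_out = 1.5 × 746 = 1119 W
P_in = P_out / η = 1119 / 0.754 = 1484 W
I_L = P_in / (√3·V_L·cosφ) = 1484 / (1.732 × 415 × 0.878) = 2.35 A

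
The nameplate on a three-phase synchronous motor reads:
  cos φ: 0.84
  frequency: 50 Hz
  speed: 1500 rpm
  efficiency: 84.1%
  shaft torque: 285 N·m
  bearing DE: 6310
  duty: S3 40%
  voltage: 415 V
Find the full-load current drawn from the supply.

88.2 A

ω = 2π×1500/60 = 157.1 rad/s; P_out = τω = 285 × 157.1 = 44774 W
P_in = P_out / η = 44774 / 0.841 = 53239 W
I_L = P_in / (√3·V_L·cosφ) = 53239 / (1.732 × 415 × 0.84) = 88.2 A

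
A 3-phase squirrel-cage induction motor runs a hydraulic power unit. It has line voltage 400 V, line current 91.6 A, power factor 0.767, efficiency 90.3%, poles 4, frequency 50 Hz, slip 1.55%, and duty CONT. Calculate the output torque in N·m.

P_in = √3·V·I·cosφ = 1.732 × 400 × 91.6 × 0.767 = 48674 W
P_out = η·P_in = 0.903 × 48674 = 43953 W
n_s = 120×50/4 = 1500 rpm; n = 1500×(1−0.0155) = 1477 rpm
ω = 2π×1477/60 = 154.7 rad/s
τ = P_out/ω = 43953/154.7 = 284 N·m

284 N·m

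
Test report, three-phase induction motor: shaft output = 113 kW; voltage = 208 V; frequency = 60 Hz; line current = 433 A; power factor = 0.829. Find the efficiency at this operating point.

P_out = 113 kW = 113000 W
P_in = √3·V_L·I_L·cosφ = 1.732 × 208 × 433 × 0.829 = 129316 W
η = P_out / P_in = 113000 / 129316 = 0.874 = 87.4%

87.4 %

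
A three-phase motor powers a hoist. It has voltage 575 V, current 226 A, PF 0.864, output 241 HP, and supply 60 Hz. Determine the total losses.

P_in = √3·V·I·cosφ = 1.732×575×226×0.864 = 194463 W
P_out = 241×746 = 179786 W
Losses = P_in − P_out = 194463 − 179786 = 14677 W

14.7 kW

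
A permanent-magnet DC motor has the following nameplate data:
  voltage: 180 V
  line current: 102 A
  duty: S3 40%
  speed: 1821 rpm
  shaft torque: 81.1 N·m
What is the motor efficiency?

84.2 %

ω = 2π × 1821/60 = 190.7 rad/s; P_out = τω = 81.1 × 190.7 = 15466 W
P_in = V·I = 180 × 102 = 18360 W
η = P_out / P_in = 15466 / 18360 = 0.842 = 84.2%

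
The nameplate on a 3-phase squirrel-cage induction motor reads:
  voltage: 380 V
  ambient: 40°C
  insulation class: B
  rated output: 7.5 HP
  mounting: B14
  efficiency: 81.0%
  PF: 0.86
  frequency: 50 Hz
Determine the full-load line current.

12.2 A

P_out = 7.5 × 746 = 5595 W
P_in = P_out / η = 5595 / 0.810 = 6907 W
I_L = P_in / (√3·V_L·cosφ) = 6907 / (1.732 × 380 × 0.86) = 12.2 A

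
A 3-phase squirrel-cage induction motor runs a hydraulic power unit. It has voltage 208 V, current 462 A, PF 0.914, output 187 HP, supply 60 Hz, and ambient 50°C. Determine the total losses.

12.6 kW

P_in = √3·V·I·cosφ = 1.732×208×462×0.914 = 152125 W
P_out = 187×746 = 139502 W
Losses = P_in − P_out = 152125 − 139502 = 12623 W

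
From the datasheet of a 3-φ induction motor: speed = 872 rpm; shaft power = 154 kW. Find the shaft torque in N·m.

ω = 2π × 872/60 = 91.32 rad/s
τ = P/ω = 154000/91.32 = 1690 N·m

1690 N·m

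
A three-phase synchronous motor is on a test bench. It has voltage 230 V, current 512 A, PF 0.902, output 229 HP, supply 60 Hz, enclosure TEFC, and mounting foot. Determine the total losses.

P_in = √3·V·I·cosφ = 1.732×230×512×0.902 = 183972 W
P_out = 229×746 = 170834 W
Losses = P_in − P_out = 183972 − 170834 = 13138 W

13100 W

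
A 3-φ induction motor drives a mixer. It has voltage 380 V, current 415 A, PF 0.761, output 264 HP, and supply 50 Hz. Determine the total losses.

P_in = √3·V·I·cosφ = 1.732×380×415×0.761 = 207857 W
P_out = 264×746 = 196944 W
Losses = P_in − P_out = 207857 − 196944 = 10913 W

10.9 kW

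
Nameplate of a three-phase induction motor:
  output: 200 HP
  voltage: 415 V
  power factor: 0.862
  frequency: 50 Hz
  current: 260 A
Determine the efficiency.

P_out = 200 × 746 = 149200 W
P_in = √3·V_L·I_L·cosφ = 1.732 × 415 × 260 × 0.862 = 161093 W
η = P_out / P_in = 149200 / 161093 = 0.926 = 92.6%

92.6 %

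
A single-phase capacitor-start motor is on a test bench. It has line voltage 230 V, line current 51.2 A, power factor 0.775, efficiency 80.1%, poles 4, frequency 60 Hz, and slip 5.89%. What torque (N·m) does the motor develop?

P_in = V·I·cosφ = 230 × 51.2 × 0.775 = 9126 W
P_out = η·P_in = 0.801 × 9126 = 7310 W
n_s = 120×60/4 = 1800 rpm; n = 1800×(1−0.0589) = 1694 rpm
ω = 2π×1694/60 = 177.4 rad/s
τ = P_out/ω = 7310/177.4 = 41.2 N·m

41.2 N·m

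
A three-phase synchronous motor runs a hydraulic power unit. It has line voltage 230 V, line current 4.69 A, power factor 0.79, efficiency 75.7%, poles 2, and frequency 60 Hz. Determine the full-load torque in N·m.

P_in = √3·V·I·cosφ = 1.732 × 230 × 4.69 × 0.79 = 1476 W
P_out = η·P_in = 0.757 × 1476 = 1117 W
n = n_s = 120×60/2 = 3600 rpm (synchronous)
ω = 2π×3600/60 = 377 rad/s
τ = P_out/ω = 1117/377 = 2.96 N·m

2.96 N·m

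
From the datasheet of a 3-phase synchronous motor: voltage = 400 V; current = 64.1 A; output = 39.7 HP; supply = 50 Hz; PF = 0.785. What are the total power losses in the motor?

5.25 kW

P_in = √3·V·I·cosφ = 1.732×400×64.1×0.785 = 34861 W
P_out = 39.7×746 = 29616 W
Losses = P_in − P_out = 34861 − 29616 = 5245 W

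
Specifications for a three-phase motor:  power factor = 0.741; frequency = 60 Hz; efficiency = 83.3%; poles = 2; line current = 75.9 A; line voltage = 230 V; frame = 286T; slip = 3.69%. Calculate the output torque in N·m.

51.4 N·m

P_in = √3·V·I·cosφ = 1.732 × 230 × 75.9 × 0.741 = 22405 W
P_out = η·P_in = 0.833 × 22405 = 18663 W
n_s = 120×60/2 = 3600 rpm; n = 3600×(1−0.0369) = 3467 rpm
ω = 2π×3467/60 = 363.1 rad/s
τ = P_out/ω = 18663/363.1 = 51.4 N·m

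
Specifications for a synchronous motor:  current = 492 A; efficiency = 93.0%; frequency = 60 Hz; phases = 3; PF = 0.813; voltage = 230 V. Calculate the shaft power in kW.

148 kW

P_in = √3·V·I·cosφ = 1.732 × 230 × 492 × 0.813 = 159342 W
P_out = η·P_in = 0.93 × 159342 = 148188 W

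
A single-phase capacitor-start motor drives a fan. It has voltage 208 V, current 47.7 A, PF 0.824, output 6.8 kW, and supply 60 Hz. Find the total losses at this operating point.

P_in = V·I·cosφ = 208×47.7×0.824 = 8175 W
P_out = 6800 W
Losses = P_in − P_out = 8175 − 6800 = 1375 W

1380 W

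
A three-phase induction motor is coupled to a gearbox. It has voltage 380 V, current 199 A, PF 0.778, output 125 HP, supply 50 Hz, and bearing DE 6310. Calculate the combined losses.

P_in = √3·V·I·cosφ = 1.732×380×199×0.778 = 101898 W
P_out = 125×746 = 93250 W
Losses = P_in − P_out = 101898 − 93250 = 8648 W

8650 W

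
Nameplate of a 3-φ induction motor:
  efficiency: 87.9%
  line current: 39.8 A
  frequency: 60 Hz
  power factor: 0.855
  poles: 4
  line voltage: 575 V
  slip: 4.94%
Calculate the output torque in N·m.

166 N·m

P_in = √3·V·I·cosφ = 1.732 × 575 × 39.8 × 0.855 = 33889 W
P_out = η·P_in = 0.879 × 33889 = 29788 W
n_s = 120×60/4 = 1800 rpm; n = 1800×(1−0.0494) = 1711 rpm
ω = 2π×1711/60 = 179.2 rad/s
τ = P_out/ω = 29788/179.2 = 166 N·m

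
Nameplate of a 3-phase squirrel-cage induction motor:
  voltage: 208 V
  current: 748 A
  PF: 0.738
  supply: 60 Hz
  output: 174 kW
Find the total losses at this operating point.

P_in = √3·V·I·cosφ = 1.732×208×748×0.738 = 198870 W
P_out = 174000 W
Losses = P_in − P_out = 198870 − 174000 = 24870 W

24900 W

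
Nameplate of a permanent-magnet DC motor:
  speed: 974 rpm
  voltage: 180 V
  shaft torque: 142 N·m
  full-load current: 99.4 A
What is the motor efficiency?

81.0 %

ω = 2π × 974/60 = 102 rad/s; P_out = τω = 142 × 102 = 14484 W
P_in = V·I = 180 × 99.4 = 17892 W
η = P_out / P_in = 14484 / 17892 = 0.810 = 81.0%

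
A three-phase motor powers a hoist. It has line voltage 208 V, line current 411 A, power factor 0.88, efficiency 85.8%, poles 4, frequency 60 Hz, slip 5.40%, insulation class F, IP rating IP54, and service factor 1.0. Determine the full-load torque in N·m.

P_in = √3·V·I·cosφ = 1.732 × 208 × 411 × 0.88 = 130297 W
P_out = η·P_in = 0.858 × 130297 = 111795 W
n_s = 120×60/4 = 1800 rpm; n = 1800×(1−0.054) = 1703 rpm
ω = 2π×1703/60 = 178.3 rad/s
τ = P_out/ω = 111795/178.3 = 627 N·m

627 N·m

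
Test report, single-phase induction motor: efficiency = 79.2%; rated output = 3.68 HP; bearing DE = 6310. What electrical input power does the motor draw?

3.47 kW

P_out = 3.68 × 746 = 2745 W
P_in = P_out/η = 2745/0.792 = 3466 W = 3.47 kW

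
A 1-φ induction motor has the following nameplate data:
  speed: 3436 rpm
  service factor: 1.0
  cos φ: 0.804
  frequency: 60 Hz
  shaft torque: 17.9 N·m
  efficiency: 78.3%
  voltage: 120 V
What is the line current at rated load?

ω = 2π×3436/60 = 359.8 rad/s; P_out = τω = 17.9 × 359.8 = 6440 W
P_in = P_out / η = 6440 / 0.783 = 8225 W
I = P_in / (V·cosφ) = 8225 / (120 × 0.804) = 85.3 A

85.3 A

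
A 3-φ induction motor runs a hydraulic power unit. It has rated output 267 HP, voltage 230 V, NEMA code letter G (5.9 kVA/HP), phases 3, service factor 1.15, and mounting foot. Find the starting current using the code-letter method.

3950 A

S_LR = 5.9 × 267 = 1575.3 kVA
I_LR = S_LR/(√3·V_L) = 1575300/(1.732×230) = 3950 A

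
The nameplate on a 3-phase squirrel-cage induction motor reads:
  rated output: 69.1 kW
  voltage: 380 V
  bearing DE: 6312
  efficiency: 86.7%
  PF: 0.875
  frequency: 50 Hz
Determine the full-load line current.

P_out = 69.1 kW = 69100 W
P_in = P_out / η = 69100 / 0.867 = 79700 W
I_L = P_in / (√3·V_L·cosφ) = 79700 / (1.732 × 380 × 0.875) = 138 A

138 A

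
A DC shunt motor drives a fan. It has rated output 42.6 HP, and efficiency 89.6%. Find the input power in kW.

P_out = 42.6 × 746 = 31780 W
P_in = P_out/η = 31780/0.896 = 35469 W = 35.5 kW

35.5 kW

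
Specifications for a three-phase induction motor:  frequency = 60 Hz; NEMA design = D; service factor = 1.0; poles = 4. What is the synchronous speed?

n_s = 120f/p = 120×60/4 = 1800 rpm

1800 rpm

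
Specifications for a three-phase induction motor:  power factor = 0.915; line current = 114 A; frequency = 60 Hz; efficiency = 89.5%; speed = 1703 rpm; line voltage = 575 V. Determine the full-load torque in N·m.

P_in = √3·V·I·cosφ = 1.732 × 575 × 114 × 0.915 = 103882 W
P_out = η·P_in = 0.895 × 103882 = 92974 W
n = 1703 rpm
ω = 2π×1703/60 = 178.3 rad/s
τ = P_out/ω = 92974/178.3 = 521 N·m

521 N·m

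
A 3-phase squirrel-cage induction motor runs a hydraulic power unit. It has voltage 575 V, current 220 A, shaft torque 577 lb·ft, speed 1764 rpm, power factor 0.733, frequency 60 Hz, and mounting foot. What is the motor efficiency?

τ = 577 lb·ft × 1.356 = 782.4 N·m
ω = 2π × 1764/60 = 184.7 rad/s; P_out = τω = 782.4 × 184.7 = 144509 W
P_in = √3·V_L·I_L·cosφ = 1.732 × 575 × 220 × 0.733 = 160599 W
η = P_out / P_in = 144509 / 160599 = 0.900 = 90.0%

90.0 %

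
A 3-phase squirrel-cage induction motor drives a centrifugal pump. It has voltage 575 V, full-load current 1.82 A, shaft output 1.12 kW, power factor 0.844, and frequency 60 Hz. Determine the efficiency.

73.2 %

P_out = 1.12 kW = 1120 W
P_in = √3·V_L·I_L·cosφ = 1.732 × 575 × 1.82 × 0.844 = 1530 W
η = P_out / P_in = 1120 / 1530 = 0.732 = 73.2%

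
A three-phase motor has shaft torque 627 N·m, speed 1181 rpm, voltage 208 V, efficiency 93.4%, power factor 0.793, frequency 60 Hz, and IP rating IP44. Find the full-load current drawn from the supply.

ω = 2π×1181/60 = 123.7 rad/s; P_out = τω = 627 × 123.7 = 77560 W
P_in = P_out / η = 77560 / 0.934 = 83041 W
I_L = P_in / (√3·V_L·cosφ) = 83041 / (1.732 × 208 × 0.793) = 291 A

291 A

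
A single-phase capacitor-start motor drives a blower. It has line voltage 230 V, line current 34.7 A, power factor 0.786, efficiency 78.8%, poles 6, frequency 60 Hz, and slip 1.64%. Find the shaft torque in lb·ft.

P_in = V·I·cosφ = 230 × 34.7 × 0.786 = 6273 W
P_out = η·P_in = 0.788 × 6273 = 4943 W
n_s = 120×60/6 = 1200 rpm; n = 1200×(1−0.0164) = 1180 rpm
ω = 2π×1180/60 = 123.6 rad/s
τ = P_out/ω = 4943/123.6 = 39.99 N·m
In lb·ft: 39.99/1.356 = 29.5 lb·ft

29.5 lb·ft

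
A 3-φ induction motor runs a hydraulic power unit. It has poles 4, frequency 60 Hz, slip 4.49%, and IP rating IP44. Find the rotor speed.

1719 rpm

n_s = 120f/p = 120×60/4 = 1800 rpm
n = n_s(1 − s) = 1800 × (1 − 0.0449) = 1719 rpm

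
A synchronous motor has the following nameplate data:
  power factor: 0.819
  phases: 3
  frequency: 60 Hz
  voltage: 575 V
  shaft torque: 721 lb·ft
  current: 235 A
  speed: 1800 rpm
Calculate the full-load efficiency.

96.1 %

τ = 721 lb·ft × 1.356 = 977.7 N·m
ω = 2π × 1800/60 = 188.5 rad/s; P_out = τω = 977.7 × 188.5 = 184296 W
P_in = √3·V_L·I_L·cosφ = 1.732 × 575 × 235 × 0.819 = 191676 W
η = P_out / P_in = 184296 / 191676 = 0.961 = 96.1%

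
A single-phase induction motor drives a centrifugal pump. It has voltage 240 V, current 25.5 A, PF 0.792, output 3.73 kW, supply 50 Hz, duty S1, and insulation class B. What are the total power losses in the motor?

P_in = V·I·cosφ = 240×25.5×0.792 = 4847 W
P_out = 3730 W
Losses = P_in − P_out = 4847 − 3730 = 1117 W

1.12 kW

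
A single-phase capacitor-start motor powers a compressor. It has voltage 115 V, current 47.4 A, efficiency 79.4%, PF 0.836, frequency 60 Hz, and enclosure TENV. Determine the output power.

3.62 kW

P_in = V·I·cosφ = 115 × 47.4 × 0.836 = 4557 W
P_out = η·P_in = 0.794 × 4557 = 3618 W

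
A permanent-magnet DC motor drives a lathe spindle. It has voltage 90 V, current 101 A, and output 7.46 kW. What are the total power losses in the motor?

1630 W

P_in = V·I = 90×101 = 9090 W
P_out = 7460 W
Losses = P_in − P_out = 9090 − 7460 = 1630 W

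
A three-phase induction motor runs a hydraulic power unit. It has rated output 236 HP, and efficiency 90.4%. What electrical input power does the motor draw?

P_out = 236 × 746 = 176056 W
P_in = P_out/η = 176056/0.904 = 194752 W = 195 kW

195 kW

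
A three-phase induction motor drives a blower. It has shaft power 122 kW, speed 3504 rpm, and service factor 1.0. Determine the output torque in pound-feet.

245 lb·ft

ω = 2π × 3504/60 = 366.9 rad/s
τ = P/ω = 122000/366.9 = 332.5 N·m
In lb·ft: 332.5/1.356 = 245 lb·ft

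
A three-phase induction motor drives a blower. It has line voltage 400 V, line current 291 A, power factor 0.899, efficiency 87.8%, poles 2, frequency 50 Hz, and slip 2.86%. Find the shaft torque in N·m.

P_in = √3·V·I·cosφ = 1.732 × 400 × 291 × 0.899 = 181243 W
P_out = η·P_in = 0.878 × 181243 = 159131 W
n_s = 120×50/2 = 3000 rpm; n = 3000×(1−0.0286) = 2914 rpm
ω = 2π×2914/60 = 305.2 rad/s
τ = P_out/ω = 159131/305.2 = 521 N·m

521 N·m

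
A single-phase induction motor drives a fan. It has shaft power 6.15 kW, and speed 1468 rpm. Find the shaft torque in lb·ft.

ω = 2π × 1468/60 = 153.7 rad/s
τ = P/ω = 6150/153.7 = 40.01 N·m
In lb·ft: 40.01/1.356 = 29.5 lb·ft

29.5 lb·ft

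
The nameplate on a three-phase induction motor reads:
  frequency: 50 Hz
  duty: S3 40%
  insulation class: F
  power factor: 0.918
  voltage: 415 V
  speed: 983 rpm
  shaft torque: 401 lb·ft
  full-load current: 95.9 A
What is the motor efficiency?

τ = 401 lb·ft × 1.356 = 543.8 N·m
ω = 2π × 983/60 = 102.9 rad/s; P_out = τω = 543.8 × 102.9 = 55957 W
P_in = √3·V_L·I_L·cosφ = 1.732 × 415 × 95.9 × 0.918 = 63279 W
η = P_out / P_in = 55957 / 63279 = 0.884 = 88.4%

88.4 %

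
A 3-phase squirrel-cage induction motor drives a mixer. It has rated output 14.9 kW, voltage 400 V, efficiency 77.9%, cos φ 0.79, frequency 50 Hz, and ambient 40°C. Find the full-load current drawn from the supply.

P_out = 14.9 kW = 14900 W
P_in = P_out / η = 14900 / 0.779 = 19127 W
I_L = P_in / (√3·V_L·cosφ) = 19127 / (1.732 × 400 × 0.79) = 34.9 A

34.9 A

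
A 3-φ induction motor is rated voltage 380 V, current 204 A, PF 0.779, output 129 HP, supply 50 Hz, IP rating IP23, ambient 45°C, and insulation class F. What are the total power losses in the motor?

P_in = √3·V·I·cosφ = 1.732×380×204×0.779 = 104592 W
P_out = 129×746 = 96234 W
Losses = P_in − P_out = 104592 − 96234 = 8358 W

8.36 kW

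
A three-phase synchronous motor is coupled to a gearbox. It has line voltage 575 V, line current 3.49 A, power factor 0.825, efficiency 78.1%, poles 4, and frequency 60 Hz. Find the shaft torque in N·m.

11.9 N·m

P_in = √3·V·I·cosφ = 1.732 × 575 × 3.49 × 0.825 = 2867 W
P_out = η·P_in = 0.781 × 2867 = 2239 W
n = n_s = 120×60/4 = 1800 rpm (synchronous)
ω = 2π×1800/60 = 188.5 rad/s
τ = P_out/ω = 2239/188.5 = 11.9 N·m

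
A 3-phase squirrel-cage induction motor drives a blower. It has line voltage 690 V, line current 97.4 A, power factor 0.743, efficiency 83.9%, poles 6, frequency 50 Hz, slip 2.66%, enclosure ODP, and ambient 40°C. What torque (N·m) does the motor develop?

P_in = √3·V·I·cosφ = 1.732 × 690 × 97.4 × 0.743 = 86486 W
P_out = η·P_in = 0.839 × 86486 = 72562 W
n_s = 120×50/6 = 1000 rpm; n = 1000×(1−0.0266) = 973 rpm
ω = 2π×973/60 = 101.9 rad/s
τ = P_out/ω = 72562/101.9 = 712 N·m

712 N·m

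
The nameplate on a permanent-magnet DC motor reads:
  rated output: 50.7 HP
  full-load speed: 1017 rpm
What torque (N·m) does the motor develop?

355 N·m

P_out = 50.7 × 746 = 37822 W
ω = 2π × 1017/60 = 106.5 rad/s
τ = P_out/ω = 37822/106.5 = 355 N·m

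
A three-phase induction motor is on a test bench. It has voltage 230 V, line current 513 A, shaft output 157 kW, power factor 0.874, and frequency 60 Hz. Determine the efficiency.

87.9 %

P_out = 157 kW = 157000 W
P_in = √3·V_L·I_L·cosφ = 1.732 × 230 × 513 × 0.874 = 178609 W
η = P_out / P_in = 157000 / 178609 = 0.879 = 87.9%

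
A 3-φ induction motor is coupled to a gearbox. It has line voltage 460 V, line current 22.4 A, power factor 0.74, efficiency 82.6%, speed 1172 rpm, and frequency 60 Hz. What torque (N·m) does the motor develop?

P_in = √3·V·I·cosφ = 1.732 × 460 × 22.4 × 0.74 = 13206 W
P_out = η·P_in = 0.826 × 13206 = 10908 W
n = 1172 rpm
ω = 2π×1172/60 = 122.7 rad/s
τ = P_out/ω = 10908/122.7 = 88.9 N·m

88.9 N·m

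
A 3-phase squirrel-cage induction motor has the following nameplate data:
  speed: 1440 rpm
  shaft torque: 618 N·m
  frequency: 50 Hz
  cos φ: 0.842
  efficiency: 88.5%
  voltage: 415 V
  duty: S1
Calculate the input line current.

174 A

ω = 2π×1440/60 = 150.8 rad/s; P_out = τω = 618 × 150.8 = 93194 W
P_in = P_out / η = 93194 / 0.885 = 105304 W
I_L = P_in / (√3·V_L·cosφ) = 105304 / (1.732 × 415 × 0.842) = 174 A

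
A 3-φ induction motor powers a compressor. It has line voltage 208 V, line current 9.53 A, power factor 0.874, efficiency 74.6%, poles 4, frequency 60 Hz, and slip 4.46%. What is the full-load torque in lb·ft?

P_in = √3·V·I·cosφ = 1.732 × 208 × 9.53 × 0.874 = 3001 W
P_out = η·P_in = 0.746 × 3001 = 2239 W
n_s = 120×60/4 = 1800 rpm; n = 1800×(1−0.0446) = 1720 rpm
ω = 2π×1720/60 = 180.1 rad/s
τ = P_out/ω = 2239/180.1 = 12.43 N·m
In lb·ft: 12.43/1.356 = 9.17 lb·ft

9.17 lb·ft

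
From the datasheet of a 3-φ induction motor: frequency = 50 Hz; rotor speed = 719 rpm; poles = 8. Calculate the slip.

4.13 %

n_s = 120f/p = 120×50/8 = 750 rpm
s = (n_s − n)/n_s = (750 − 719)/750 = 0.0413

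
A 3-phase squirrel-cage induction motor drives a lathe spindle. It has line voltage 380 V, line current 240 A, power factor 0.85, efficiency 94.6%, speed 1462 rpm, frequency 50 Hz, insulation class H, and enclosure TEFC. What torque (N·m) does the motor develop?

P_in = √3·V·I·cosφ = 1.732 × 380 × 240 × 0.85 = 134265 W
P_out = η·P_in = 0.946 × 134265 = 127015 W
n = 1462 rpm
ω = 2π×1462/60 = 153.1 rad/s
τ = P_out/ω = 127015/153.1 = 830 N·m

830 N·m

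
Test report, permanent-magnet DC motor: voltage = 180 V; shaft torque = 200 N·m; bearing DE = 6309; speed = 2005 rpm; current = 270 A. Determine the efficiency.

86.4 %

ω = 2π × 2005/60 = 210 rad/s; P_out = τω = 200 × 210 = 42000 W
P_in = V·I = 180 × 270 = 48600 W
η = P_out / P_in = 42000 / 48600 = 0.864 = 86.4%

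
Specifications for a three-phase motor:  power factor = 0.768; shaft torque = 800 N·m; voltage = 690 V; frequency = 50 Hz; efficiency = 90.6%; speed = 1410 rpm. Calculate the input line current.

142 A

ω = 2π×1410/60 = 147.7 rad/s; P_out = τω = 800 × 147.7 = 118160 W
P_in = P_out / η = 118160 / 0.906 = 130419 W
I_L = P_in / (√3·V_L·cosφ) = 130419 / (1.732 × 690 × 0.768) = 142 A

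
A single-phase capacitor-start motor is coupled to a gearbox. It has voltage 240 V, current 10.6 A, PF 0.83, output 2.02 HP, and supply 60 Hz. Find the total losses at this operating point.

P_in = V·I·cosφ = 240×10.6×0.83 = 2112 W
P_out = 2.02×746 = 1507 W
Losses = P_in − P_out = 2112 − 1507 = 605 W

605 W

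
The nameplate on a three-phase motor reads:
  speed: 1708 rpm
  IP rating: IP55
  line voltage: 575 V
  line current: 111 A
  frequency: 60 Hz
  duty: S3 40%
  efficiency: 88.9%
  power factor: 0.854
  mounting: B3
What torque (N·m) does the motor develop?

P_in = √3·V·I·cosφ = 1.732 × 575 × 111 × 0.854 = 94405 W
P_out = η·P_in = 0.889 × 94405 = 83926 W
n = 1708 rpm
ω = 2π×1708/60 = 178.9 rad/s
τ = P_out/ω = 83926/178.9 = 469 N·m

469 N·m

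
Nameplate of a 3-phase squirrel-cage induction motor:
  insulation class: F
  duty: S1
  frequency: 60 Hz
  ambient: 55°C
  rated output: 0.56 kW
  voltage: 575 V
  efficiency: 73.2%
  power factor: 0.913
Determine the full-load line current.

P_out = 0.56 kW = 560 W
P_in = P_out / η = 560 / 0.732 = 765 W
I_L = P_in / (√3·V_L·cosφ) = 765 / (1.732 × 575 × 0.913) = 0.841 A

0.841 A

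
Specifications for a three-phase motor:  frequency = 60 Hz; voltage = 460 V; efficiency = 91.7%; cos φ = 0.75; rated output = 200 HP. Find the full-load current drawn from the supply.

P_out = 200 × 746 = 149200 W
P_in = P_out / η = 149200 / 0.917 = 162704 W
I_L = P_in / (√3·V_L·cosφ) = 162704 / (1.732 × 460 × 0.75) = 272 A

272 A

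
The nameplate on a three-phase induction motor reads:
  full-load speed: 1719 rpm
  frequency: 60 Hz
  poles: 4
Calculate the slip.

4.50 %

n_s = 120f/p = 120×60/4 = 1800 rpm
s = (n_s − n)/n_s = (1800 − 1719)/1800 = 0.0450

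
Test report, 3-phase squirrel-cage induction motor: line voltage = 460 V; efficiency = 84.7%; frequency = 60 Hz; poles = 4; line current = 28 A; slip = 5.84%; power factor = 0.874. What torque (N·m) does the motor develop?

P_in = √3·V·I·cosφ = 1.732 × 460 × 28 × 0.874 = 19497 W
P_out = η·P_in = 0.847 × 19497 = 16514 W
n_s = 120×60/4 = 1800 rpm; n = 1800×(1−0.0584) = 1695 rpm
ω = 2π×1695/60 = 177.5 rad/s
τ = P_out/ω = 16514/177.5 = 93 N·m

93 N·m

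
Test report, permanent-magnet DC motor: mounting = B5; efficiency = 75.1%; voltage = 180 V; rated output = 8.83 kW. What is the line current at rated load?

65.3 A

P_out = 8.83 kW = 8830 W
P_in = P_out / η = 8830 / 0.751 = 11758 W
I = P_in / V = 11758 / 180 = 65.3 A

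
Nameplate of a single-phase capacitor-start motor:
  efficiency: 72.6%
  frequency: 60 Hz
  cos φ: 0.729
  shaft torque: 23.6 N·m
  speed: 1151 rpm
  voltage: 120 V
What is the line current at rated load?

ω = 2π×1151/60 = 120.5 rad/s; P_out = τω = 23.6 × 120.5 = 2844 W
P_in = P_out / η = 2844 / 0.726 = 3917 W
I = P_in / (V·cosφ) = 3917 / (120 × 0.729) = 44.8 A

44.8 A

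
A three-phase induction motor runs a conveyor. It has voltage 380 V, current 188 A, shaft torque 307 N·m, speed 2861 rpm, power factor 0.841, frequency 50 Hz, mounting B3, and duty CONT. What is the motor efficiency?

ω = 2π × 2861/60 = 299.6 rad/s; P_out = τω = 307 × 299.6 = 91977 W
P_in = √3·V_L·I_L·cosφ = 1.732 × 380 × 188 × 0.841 = 104060 W
η = P_out / P_in = 91977 / 104060 = 0.884 = 88.4%

88.4 %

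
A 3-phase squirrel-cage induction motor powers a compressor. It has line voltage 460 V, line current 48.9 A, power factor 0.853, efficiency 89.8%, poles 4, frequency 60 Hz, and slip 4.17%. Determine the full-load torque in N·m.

165 N·m

P_in = √3·V·I·cosφ = 1.732 × 460 × 48.9 × 0.853 = 33233 W
P_out = η·P_in = 0.898 × 33233 = 29843 W
n_s = 120×60/4 = 1800 rpm; n = 1800×(1−0.0417) = 1725 rpm
ω = 2π×1725/60 = 180.6 rad/s
τ = P_out/ω = 29843/180.6 = 165 N·m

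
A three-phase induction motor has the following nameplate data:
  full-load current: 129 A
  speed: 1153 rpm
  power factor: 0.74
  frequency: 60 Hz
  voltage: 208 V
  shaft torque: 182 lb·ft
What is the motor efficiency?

86.6 %

τ = 182 lb·ft × 1.356 = 246.8 N·m
ω = 2π × 1153/60 = 120.7 rad/s; P_out = τω = 246.8 × 120.7 = 29789 W
P_in = √3·V_L·I_L·cosφ = 1.732 × 208 × 129 × 0.74 = 34390 W
η = P_out / P_in = 29789 / 34390 = 0.866 = 86.6%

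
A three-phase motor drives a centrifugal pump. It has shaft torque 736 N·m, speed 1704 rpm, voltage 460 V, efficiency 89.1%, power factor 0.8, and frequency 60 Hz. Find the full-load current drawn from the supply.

ω = 2π×1704/60 = 178.4 rad/s; P_out = τω = 736 × 178.4 = 131302 W
P_in = P_out / η = 131302 / 0.891 = 147365 W
I_L = P_in / (√3·V_L·cosφ) = 147365 / (1.732 × 460 × 0.8) = 231 A

231 A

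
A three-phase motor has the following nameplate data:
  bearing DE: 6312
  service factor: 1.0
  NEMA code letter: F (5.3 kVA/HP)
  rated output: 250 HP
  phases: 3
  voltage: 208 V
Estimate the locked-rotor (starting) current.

3680 A

S_LR = 5.3 × 250 = 1325 kVA
I_LR = S_LR/(√3·V_L) = 1325000/(1.732×208) = 3680 A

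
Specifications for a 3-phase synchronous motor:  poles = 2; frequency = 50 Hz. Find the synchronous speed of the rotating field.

n_s = 120f/p = 120×50/2 = 3000 rpm

3000 rpm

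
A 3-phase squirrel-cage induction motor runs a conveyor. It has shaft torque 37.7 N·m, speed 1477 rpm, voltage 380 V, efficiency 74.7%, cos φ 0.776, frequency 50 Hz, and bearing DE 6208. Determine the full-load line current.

15.3 A

ω = 2π×1477/60 = 154.7 rad/s; P_out = τω = 37.7 × 154.7 = 5832 W
P_in = P_out / η = 5832 / 0.747 = 7807 W
I_L = P_in / (√3·V_L·cosφ) = 7807 / (1.732 × 380 × 0.776) = 15.3 A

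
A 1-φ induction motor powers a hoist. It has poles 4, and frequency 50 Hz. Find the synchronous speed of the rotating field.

1500 rpm

n_s = 120f/p = 120×50/4 = 1500 rpm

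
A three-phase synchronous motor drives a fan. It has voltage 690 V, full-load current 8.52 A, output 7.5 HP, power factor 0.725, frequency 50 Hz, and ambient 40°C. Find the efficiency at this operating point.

75.8 %

P_out = 7.5 × 746 = 5595 W
P_in = √3·V_L·I_L·cosφ = 1.732 × 690 × 8.52 × 0.725 = 7382 W
η = P_out / P_in = 5595 / 7382 = 0.758 = 75.8%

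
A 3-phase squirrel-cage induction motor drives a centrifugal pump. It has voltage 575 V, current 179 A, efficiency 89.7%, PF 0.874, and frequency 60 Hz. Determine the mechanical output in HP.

187 HP

P_in = √3·V·I·cosφ = 1.732 × 575 × 179 × 0.874 = 155805 W
P_out = η·P_in = 0.897 × 155805 = 139757 W
= 139757/746 = 187 HP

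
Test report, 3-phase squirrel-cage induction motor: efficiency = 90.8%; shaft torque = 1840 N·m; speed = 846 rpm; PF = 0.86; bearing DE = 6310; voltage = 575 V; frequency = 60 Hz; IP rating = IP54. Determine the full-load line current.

ω = 2π×846/60 = 88.59 rad/s; P_out = τω = 1840 × 88.59 = 163006 W
P_in = P_out / η = 163006 / 0.908 = 179522 W
I_L = P_in / (√3·V_L·cosφ) = 179522 / (1.732 × 575 × 0.86) = 210 A

210 A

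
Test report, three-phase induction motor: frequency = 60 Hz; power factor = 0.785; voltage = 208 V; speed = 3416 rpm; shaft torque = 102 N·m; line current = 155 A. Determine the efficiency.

ω = 2π × 3416/60 = 357.7 rad/s; P_out = τω = 102 × 357.7 = 36485 W
P_in = √3·V_L·I_L·cosφ = 1.732 × 208 × 155 × 0.785 = 43834 W
η = P_out / P_in = 36485 / 43834 = 0.832 = 83.2%

83.2 %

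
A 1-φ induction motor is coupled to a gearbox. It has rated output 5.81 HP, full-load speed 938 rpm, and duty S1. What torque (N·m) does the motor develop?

44.1 N·m

P_out = 5.81 × 746 = 4334 W
ω = 2π × 938/60 = 98.23 rad/s
τ = P_out/ω = 4334/98.23 = 44.1 N·m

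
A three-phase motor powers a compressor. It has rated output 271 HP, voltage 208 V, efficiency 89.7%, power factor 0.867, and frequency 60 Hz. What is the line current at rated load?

722 A

P_out = 271 × 746 = 202166 W
P_in = P_out / η = 202166 / 0.897 = 225380 W
I_L = P_in / (√3·V_L·cosφ) = 225380 / (1.732 × 208 × 0.867) = 722 A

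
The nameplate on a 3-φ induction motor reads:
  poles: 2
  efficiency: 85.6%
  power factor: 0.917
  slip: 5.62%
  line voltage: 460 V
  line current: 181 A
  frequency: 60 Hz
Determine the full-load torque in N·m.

318 N·m

P_in = √3·V·I·cosφ = 1.732 × 460 × 181 × 0.917 = 132237 W
P_out = η·P_in = 0.856 × 132237 = 113195 W
n_s = 120×60/2 = 3600 rpm; n = 3600×(1−0.0562) = 3398 rpm
ω = 2π×3398/60 = 355.8 rad/s
τ = P_out/ω = 113195/355.8 = 318 N·m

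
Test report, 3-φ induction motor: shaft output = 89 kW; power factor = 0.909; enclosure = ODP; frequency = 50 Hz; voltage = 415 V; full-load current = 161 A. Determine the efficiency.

P_out = 89 kW = 89000 W
P_in = √3·V_L·I_L·cosφ = 1.732 × 415 × 161 × 0.909 = 105193 W
η = P_out / P_in = 89000 / 105193 = 0.846 = 84.6%

84.6 %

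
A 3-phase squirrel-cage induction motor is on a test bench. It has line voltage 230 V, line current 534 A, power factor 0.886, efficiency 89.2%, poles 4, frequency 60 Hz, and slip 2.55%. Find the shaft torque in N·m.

P_in = √3·V·I·cosφ = 1.732 × 230 × 534 × 0.886 = 188474 W
P_out = η·P_in = 0.892 × 188474 = 168119 W
n_s = 120×60/4 = 1800 rpm; n = 1800×(1−0.0255) = 1754 rpm
ω = 2π×1754/60 = 183.7 rad/s
τ = P_out/ω = 168119/183.7 = 915 N·m

915 N·m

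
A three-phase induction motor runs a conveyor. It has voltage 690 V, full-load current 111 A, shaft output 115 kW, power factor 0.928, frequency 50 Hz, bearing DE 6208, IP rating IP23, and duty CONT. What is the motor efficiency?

93.4 %

P_out = 115 kW = 115000 W
P_in = √3·V_L·I_L·cosφ = 1.732 × 690 × 111 × 0.928 = 123103 W
η = P_out / P_in = 115000 / 123103 = 0.934 = 93.4%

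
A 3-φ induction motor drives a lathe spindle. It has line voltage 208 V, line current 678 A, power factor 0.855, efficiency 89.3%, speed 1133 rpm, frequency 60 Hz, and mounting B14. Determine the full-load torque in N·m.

P_in = √3·V·I·cosφ = 1.732 × 208 × 678 × 0.855 = 208837 W
P_out = η·P_in = 0.893 × 208837 = 186491 W
n = 1133 rpm
ω = 2π×1133/60 = 118.6 rad/s
τ = P_out/ω = 186491/118.6 = 1570 N·m

1570 N·m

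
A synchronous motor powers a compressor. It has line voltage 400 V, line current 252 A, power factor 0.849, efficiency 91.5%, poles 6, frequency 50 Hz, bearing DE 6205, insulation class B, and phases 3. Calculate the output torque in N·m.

P_in = √3·V·I·cosφ = 1.732 × 400 × 252 × 0.849 = 148223 W
P_out = η·P_in = 0.915 × 148223 = 135624 W
n = n_s = 120×50/6 = 1000 rpm (synchronous)
ω = 2π×1000/60 = 104.7 rad/s
τ = P_out/ω = 135624/104.7 = 1300 N·m

1300 N·m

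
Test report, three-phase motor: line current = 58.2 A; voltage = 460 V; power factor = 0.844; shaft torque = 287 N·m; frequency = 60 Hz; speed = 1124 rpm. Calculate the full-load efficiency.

ω = 2π × 1124/60 = 117.7 rad/s; P_out = τω = 287 × 117.7 = 33780 W
P_in = √3·V_L·I_L·cosφ = 1.732 × 460 × 58.2 × 0.844 = 39136 W
η = P_out / P_in = 33780 / 39136 = 0.863 = 86.3%

86.3 %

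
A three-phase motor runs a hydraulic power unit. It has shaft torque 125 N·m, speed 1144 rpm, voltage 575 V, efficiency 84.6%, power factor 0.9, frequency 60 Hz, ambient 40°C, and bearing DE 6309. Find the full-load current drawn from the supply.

ω = 2π×1144/60 = 119.8 rad/s; P_out = τω = 125 × 119.8 = 14975 W
P_in = P_out / η = 14975 / 0.846 = 17701 W
I_L = P_in / (√3·V_L·cosφ) = 17701 / (1.732 × 575 × 0.9) = 19.7 A

19.7 A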